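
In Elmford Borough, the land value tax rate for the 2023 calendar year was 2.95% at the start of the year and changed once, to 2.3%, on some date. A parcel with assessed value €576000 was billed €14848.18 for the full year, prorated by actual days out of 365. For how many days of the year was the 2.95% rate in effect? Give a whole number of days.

156 days

Let d = days at the first rate; then 365 − d days at the second rate.
€576000 × [2.95%·d + 2.3%·(365−d)] / 365 = €14848.18
Solving gives d = 156, so the new rate took effect on June 6, 2023.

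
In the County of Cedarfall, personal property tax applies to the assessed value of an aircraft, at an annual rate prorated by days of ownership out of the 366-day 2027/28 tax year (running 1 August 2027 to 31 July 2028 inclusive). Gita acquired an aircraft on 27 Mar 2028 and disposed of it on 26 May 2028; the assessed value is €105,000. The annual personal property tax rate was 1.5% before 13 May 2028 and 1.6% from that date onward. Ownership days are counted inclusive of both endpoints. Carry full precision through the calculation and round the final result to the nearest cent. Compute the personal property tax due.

€266.52

27 Mar – 12 May 2028: 47 days at 1.5% → €105,000 × 1.5% × 47/366 = €202.2541
13 May – 26 May 2028: 14 days at 1.6% → €105,000 × 1.6% × 14/366 = €64.2623
Total = €266.5164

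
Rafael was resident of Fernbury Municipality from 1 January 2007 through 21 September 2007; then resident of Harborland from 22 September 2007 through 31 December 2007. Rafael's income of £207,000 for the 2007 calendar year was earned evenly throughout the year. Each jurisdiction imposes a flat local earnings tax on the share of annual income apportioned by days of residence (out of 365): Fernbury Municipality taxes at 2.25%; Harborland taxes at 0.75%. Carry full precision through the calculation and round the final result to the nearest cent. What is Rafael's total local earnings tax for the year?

£3,798.31

Fernbury Municipality, 1 January – 21 September 2007: 264 days → £207,000 × 2.25% × 264/365 = £3,368.7123
Harborland, 22 September – 31 December 2007: 101 days → £207,000 × 0.75% × 101/365 = £429.5959
Total = £3,798.3082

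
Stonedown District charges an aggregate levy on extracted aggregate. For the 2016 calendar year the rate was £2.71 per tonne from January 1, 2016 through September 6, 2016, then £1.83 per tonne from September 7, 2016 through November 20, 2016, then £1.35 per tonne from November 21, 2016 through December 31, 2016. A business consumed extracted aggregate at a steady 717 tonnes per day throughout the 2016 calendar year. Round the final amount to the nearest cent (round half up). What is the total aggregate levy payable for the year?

January 1 – September 6, 2016: 250 days × 717 tonnes/day = 179,250 tonnes at £2.71/tonne → £485767.50
September 7 – November 20, 2016: 75 days × 717 tonnes/day = 53,775 tonnes at £1.83/tonne → £98408.25
November 21 – December 31, 2016: 41 days × 717 tonnes/day = 29,397 tonnes at £1.35/tonne → £39685.95

£623861.70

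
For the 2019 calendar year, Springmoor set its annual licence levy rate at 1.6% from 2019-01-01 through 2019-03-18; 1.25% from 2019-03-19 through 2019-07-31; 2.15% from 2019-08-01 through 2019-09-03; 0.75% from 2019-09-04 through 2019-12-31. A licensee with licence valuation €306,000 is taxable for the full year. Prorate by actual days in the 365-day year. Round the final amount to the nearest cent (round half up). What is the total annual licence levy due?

€3,808.65

2019-01-01 to 2019-03-18: 77 days at 1.6% → €306,000 × 1.6% × 77/365 = €1,032.8548
2019-03-19 to 2019-07-31: 135 days at 1.25% → €306,000 × 1.25% × 135/365 = €1,414.7260
2019-08-01 to 2019-09-03: 34 days at 2.15% → €306,000 × 2.15% × 34/365 = €612.8384
2019-09-04 to 2019-12-31: 119 days at 0.75% → €306,000 × 0.75% × 119/365 = €748.2329
Total = €3,808.6521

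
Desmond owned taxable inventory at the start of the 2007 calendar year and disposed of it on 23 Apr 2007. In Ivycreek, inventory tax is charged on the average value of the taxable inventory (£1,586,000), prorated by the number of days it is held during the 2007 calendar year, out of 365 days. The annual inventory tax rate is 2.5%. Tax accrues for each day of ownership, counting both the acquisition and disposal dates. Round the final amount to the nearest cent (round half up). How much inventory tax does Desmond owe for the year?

£12,275.21

Days held (1 Jan – 23 Apr 2007): 113 out of 365
Tax = £1,586,000 × 2.5% × 113/365 = £12,275.2055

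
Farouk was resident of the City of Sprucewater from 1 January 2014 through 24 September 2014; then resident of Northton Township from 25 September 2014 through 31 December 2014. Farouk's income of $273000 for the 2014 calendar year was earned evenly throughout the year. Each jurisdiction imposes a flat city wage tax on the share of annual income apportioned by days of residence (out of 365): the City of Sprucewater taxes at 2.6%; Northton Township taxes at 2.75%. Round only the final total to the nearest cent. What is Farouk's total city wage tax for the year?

The City of Sprucewater, 1 January – 24 September 2014: 267 days → $273000 × 2.6% × 267/365 = $5192.2356
Northton Township, 25 September – 31 December 2014: 98 days → $273000 × 2.75% × 98/365 = $2015.7123
Total = $7207.9479

$7207.95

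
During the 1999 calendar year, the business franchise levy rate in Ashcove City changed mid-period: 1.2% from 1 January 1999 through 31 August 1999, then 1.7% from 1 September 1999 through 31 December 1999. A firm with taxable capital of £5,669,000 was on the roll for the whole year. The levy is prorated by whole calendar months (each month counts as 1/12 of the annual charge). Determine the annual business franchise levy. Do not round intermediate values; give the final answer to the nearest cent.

£77,476.33

1 January – 31 August 1999: 8 months at 1.2% → £5,669,000 × 1.2% × 8/12 = £45,352.0000
1 September – 31 December 1999: 4 months at 1.7% → £5,669,000 × 1.7% × 4/12 = £32,124.3333
Total = £77,476.3333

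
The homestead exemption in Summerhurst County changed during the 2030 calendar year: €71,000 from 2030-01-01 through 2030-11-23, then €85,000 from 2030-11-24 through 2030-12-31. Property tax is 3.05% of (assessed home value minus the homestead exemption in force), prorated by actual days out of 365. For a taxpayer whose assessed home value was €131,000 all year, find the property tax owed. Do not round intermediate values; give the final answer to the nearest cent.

€1,785.55

2030-01-01 to 2030-11-23: 327 days, exemption €71,000 → (€131,000 − €71,000) × 3.05% × 327/365 = €1,639.4795
2030-11-24 to 2030-12-31: 38 days, exemption €85,000 → (€131,000 − €85,000) × 3.05% × 38/365 = €146.0658
Total = €1,785.5452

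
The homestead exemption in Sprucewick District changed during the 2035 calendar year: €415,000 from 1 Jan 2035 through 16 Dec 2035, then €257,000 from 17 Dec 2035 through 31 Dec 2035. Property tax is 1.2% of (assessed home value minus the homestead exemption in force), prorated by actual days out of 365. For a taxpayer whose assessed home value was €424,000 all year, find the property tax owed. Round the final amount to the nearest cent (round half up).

€185.92

1 Jan – 16 Dec 2035: 350 days, exemption €415,000 → (€424,000 − €415,000) × 1.2% × 350/365 = €103.5616
17 Dec – 31 Dec 2035: 15 days, exemption €257,000 → (€424,000 − €257,000) × 1.2% × 15/365 = €82.3562
Total = €185.9178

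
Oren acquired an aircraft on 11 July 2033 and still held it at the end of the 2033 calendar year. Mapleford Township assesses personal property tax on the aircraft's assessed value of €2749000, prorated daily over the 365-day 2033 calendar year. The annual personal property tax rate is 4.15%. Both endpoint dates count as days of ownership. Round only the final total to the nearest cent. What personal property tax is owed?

€54385.01

Days held (11 July – 31 December 2033): 174 out of 365
Tax = €2749000 × 4.15% × 174/365 = €54385.0110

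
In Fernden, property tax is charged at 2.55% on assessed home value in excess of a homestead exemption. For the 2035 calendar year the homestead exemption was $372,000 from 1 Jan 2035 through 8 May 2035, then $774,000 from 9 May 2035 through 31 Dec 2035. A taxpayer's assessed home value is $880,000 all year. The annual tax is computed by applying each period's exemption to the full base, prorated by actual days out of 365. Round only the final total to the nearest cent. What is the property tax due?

1 Jan – 8 May 2035: 128 days, exemption $372,000 → ($880,000 − $372,000) × 2.55% × 128/365 = $4,542.7726
9 May – 31 Dec 2035: 237 days, exemption $774,000 → ($880,000 − $774,000) × 2.55% × 237/365 = $1,755.0986
Total = $6,297.8712

$6,297.87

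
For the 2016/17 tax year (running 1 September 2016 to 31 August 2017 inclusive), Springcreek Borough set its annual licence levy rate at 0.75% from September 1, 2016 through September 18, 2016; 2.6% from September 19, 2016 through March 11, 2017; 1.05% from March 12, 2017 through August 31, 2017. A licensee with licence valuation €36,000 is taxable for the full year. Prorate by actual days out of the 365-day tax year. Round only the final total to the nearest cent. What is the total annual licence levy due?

€638.68

September 1 – September 18, 2016: 18 days at 0.75% → €36,000 × 0.75% × 18/365 = €13.3151
September 19, 2016 – March 11, 2017: 174 days at 2.6% → €36,000 × 2.6% × 174/365 = €446.2027
March 12 – August 31, 2017: 173 days at 1.05% → €36,000 × 1.05% × 173/365 = €179.1616
Total = €638.6795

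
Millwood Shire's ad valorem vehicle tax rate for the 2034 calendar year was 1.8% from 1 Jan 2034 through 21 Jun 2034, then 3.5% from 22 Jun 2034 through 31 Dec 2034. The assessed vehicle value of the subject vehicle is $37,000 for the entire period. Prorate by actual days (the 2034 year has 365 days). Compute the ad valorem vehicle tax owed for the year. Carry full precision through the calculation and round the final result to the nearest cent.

1 Jan – 21 Jun 2034: 172 days at 1.8% → $37,000 × 1.8% × 172/365 = $313.8411
22 Jun – 31 Dec 2034: 193 days at 3.5% → $37,000 × 3.5% × 193/365 = $684.7534
Total = $998.5945

$998.59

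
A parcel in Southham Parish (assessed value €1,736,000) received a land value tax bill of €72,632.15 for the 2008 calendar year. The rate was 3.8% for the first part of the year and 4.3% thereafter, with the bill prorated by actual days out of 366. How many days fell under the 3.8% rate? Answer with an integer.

85 days

Let d = days at the first rate; then 366 − d days at the second rate.
€1,736,000 × [3.8%·d + 4.3%·(366−d)] / 366 = €72,632.15
Solving gives d = 85, so the new rate took effect on March 26, 2008.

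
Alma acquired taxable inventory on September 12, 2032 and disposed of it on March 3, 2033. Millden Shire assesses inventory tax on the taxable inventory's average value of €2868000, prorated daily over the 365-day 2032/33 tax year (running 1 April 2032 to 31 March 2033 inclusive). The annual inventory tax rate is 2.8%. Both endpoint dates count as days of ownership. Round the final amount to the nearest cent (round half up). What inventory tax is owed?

€38061.90

Days held (September 12, 2032 – March 3, 2033): 173 out of 365
Tax = €2868000 × 2.8% × 173/365 = €38061.8959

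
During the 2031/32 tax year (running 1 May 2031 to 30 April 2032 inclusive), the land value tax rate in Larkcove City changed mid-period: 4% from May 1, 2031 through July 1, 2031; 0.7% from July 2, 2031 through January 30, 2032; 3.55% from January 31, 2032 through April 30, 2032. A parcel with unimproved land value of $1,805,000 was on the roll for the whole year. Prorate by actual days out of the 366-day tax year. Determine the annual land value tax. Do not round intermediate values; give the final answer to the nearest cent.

$35,515.59

May 1 – July 1, 2031: 62 days at 4% → $1,805,000 × 4% × 62/366 = $12,230.6011
July 2, 2031 – January 30, 2032: 213 days at 0.7% → $1,805,000 × 0.7% × 213/366 = $7,353.1557
January 31 – April 30, 2032: 91 days at 3.55% → $1,805,000 × 3.55% × 91/366 = $15,931.8374
Total = $35,515.5943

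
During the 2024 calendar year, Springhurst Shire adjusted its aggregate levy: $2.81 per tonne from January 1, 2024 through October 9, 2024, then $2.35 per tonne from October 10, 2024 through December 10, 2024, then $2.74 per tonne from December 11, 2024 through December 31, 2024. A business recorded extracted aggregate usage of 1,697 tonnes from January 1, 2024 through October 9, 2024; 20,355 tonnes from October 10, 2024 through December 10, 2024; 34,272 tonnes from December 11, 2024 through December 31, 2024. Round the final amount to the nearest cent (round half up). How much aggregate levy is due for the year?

$146,508.10

January 1 – October 9, 2024: 1,697 tonnes at $2.81/tonne → $4,768.57
October 10 – December 10, 2024: 20,355 tonnes at $2.35/tonne → $47,834.25
December 11 – December 31, 2024: 34,272 tonnes at $2.74/tonne → $93,905.28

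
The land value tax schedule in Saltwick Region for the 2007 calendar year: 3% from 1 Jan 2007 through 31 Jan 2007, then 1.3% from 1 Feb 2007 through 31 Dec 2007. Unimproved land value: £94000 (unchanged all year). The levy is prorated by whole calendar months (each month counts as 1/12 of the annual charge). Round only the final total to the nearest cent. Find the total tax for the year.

£1355.17

1 Jan – 31 Jan 2007: 1 month at 3% → £94000 × 3% × 1/12 = £235.0000
1 Feb – 31 Dec 2007: 11 months at 1.3% → £94000 × 1.3% × 11/12 = £1120.1667
Total = £1355.1667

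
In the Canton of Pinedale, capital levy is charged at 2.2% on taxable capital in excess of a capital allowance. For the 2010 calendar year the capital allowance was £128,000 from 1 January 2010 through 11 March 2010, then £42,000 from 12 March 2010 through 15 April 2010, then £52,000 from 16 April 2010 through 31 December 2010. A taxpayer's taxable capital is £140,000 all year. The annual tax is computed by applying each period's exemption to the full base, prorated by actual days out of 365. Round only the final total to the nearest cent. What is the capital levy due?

1 January – 11 March 2010: 70 days, exemption £128,000 → (£140,000 − £128,000) × 2.2% × 70/365 = £50.6301
12 March – 15 April 2010: 35 days, exemption £42,000 → (£140,000 − £42,000) × 2.2% × 35/365 = £206.7397
16 April – 31 December 2010: 260 days, exemption £52,000 → (£140,000 − £52,000) × 2.2% × 260/365 = £1,379.0685
Total = £1,636.4384

£1,636.44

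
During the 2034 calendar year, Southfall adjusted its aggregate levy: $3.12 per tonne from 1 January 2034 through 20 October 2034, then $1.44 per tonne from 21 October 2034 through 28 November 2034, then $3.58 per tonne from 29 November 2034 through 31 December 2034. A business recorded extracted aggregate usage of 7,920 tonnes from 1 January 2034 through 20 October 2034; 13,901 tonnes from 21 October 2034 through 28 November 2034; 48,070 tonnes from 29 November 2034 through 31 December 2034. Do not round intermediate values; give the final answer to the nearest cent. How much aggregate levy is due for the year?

1 January – 20 October 2034: 7,920 tonnes at $3.12/tonne → $24,710.40
21 October – 28 November 2034: 13,901 tonnes at $1.44/tonne → $20,017.44
29 November – 31 December 2034: 48,070 tonnes at $3.58/tonne → $172,090.60

$216,818.44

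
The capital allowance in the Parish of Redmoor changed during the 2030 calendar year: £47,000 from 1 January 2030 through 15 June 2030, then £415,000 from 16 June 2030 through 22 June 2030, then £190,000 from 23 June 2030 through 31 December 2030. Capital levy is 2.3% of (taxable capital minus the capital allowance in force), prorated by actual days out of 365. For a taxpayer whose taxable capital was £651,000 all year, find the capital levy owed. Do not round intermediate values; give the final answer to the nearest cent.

£11,999.57

1 January – 15 June 2030: 166 days, exemption £47,000 → (£651,000 − £47,000) × 2.3% × 166/365 = £6,318.0055
16 June – 22 June 2030: 7 days, exemption £415,000 → (£651,000 − £415,000) × 2.3% × 7/365 = £104.0986
23 June – 31 December 2030: 192 days, exemption £190,000 → (£651,000 − £190,000) × 2.3% × 192/365 = £5,577.4685
Total = £11,999.5726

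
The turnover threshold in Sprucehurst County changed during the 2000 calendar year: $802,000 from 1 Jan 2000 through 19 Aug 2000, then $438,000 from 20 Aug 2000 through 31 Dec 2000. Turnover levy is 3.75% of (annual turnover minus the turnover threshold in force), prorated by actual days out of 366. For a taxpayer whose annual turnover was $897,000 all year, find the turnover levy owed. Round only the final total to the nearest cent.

1 Jan – 19 Aug 2000: 232 days, exemption $802,000 → ($897,000 − $802,000) × 3.75% × 232/366 = $2,258.1967
20 Aug – 31 Dec 2000: 134 days, exemption $438,000 → ($897,000 − $438,000) × 3.75% × 134/366 = $6,301.8443
Total = $8,560.0410

$8,560.04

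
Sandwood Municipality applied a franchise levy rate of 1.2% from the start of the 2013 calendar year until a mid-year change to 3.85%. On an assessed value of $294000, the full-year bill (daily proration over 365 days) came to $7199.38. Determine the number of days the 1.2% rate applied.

193 days

Let d = days at the first rate; then 365 − d days at the second rate.
$294000 × [1.2%·d + 3.85%·(365−d)] / 365 = $7199.38
Solving gives d = 193, so the new rate took effect on 13 July 2013.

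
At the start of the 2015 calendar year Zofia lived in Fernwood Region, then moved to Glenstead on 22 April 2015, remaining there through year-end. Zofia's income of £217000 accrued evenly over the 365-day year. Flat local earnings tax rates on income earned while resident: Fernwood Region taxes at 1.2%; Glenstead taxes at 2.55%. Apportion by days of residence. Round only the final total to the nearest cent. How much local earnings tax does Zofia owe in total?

Fernwood Region, 1 January – 21 April 2015: 111 days → £217000 × 1.2% × 111/365 = £791.9014
Glenstead, 22 April – 31 December 2015: 254 days → £217000 × 2.55% × 254/365 = £3850.7096
Total = £4642.6110

£4642.61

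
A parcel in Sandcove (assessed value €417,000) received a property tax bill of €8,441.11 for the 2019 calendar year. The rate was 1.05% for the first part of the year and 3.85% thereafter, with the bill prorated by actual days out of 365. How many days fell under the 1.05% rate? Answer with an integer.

238 days

Let d = days at the first rate; then 365 − d days at the second rate.
€417,000 × [1.05%·d + 3.85%·(365−d)] / 365 = €8,441.11
Solving gives d = 238, so the new rate took effect on August 27, 2019.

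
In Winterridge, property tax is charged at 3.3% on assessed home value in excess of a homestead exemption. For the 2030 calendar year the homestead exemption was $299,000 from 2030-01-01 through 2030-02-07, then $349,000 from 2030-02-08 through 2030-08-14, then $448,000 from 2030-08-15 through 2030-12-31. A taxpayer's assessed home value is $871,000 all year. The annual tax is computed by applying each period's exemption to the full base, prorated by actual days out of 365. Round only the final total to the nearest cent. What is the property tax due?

$16,153.64

2030-01-01 to 2030-02-07: 38 days, exemption $299,000 → ($871,000 − $299,000) × 3.3% × 38/365 = $1,965.1726
2030-02-08 to 2030-08-14: 188 days, exemption $349,000 → ($871,000 − $349,000) × 3.3% × 188/365 = $8,872.5699
2030-08-15 to 2030-12-31: 139 days, exemption $448,000 → ($871,000 − $448,000) × 3.3% × 139/365 = $5,315.8932
Total = $16,153.6356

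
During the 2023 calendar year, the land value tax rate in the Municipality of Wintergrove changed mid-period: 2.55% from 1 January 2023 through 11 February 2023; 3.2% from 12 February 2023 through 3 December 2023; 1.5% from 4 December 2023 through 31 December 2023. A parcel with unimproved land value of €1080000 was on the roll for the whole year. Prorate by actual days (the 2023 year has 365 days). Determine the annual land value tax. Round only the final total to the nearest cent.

1 January – 11 February 2023: 42 days at 2.55% → €1080000 × 2.55% × 42/365 = €3168.9863
12 February – 3 December 2023: 295 days at 3.2% → €1080000 × 3.2% × 295/365 = €27932.0548
4 December – 31 December 2023: 28 days at 1.5% → €1080000 × 1.5% × 28/365 = €1242.7397
Total = €32343.7808

€32343.78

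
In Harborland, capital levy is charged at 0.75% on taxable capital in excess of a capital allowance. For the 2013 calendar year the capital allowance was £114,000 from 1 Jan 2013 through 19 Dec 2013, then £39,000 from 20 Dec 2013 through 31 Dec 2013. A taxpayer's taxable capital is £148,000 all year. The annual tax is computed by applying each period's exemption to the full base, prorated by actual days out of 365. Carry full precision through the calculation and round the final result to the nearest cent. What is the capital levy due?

£273.49

1 Jan – 19 Dec 2013: 353 days, exemption £114,000 → (£148,000 − £114,000) × 0.75% × 353/365 = £246.6164
20 Dec – 31 Dec 2013: 12 days, exemption £39,000 → (£148,000 − £39,000) × 0.75% × 12/365 = £26.8767
Total = £273.4932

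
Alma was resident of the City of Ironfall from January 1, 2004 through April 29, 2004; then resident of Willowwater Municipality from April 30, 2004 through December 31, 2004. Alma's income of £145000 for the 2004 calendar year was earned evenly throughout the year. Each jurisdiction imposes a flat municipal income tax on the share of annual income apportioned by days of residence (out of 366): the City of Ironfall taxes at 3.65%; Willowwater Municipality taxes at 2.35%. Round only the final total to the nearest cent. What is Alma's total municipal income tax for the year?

The City of Ironfall, January 1 – April 29, 2004: 120 days → £145000 × 3.65% × 120/366 = £1735.2459
Willowwater Municipality, April 30 – December 31, 2004: 246 days → £145000 × 2.35% × 246/366 = £2290.2869
Total = £4025.5328

£4025.53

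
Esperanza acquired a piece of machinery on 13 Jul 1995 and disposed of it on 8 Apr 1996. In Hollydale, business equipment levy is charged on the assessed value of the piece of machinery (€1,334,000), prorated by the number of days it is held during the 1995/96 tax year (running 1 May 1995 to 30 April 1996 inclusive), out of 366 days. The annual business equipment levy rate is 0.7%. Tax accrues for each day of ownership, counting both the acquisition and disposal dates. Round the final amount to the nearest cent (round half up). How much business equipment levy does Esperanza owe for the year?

Days held (13 Jul 1995 – 8 Apr 1996): 271 out of 366
Tax = €1,334,000 × 0.7% × 271/366 = €6,914.2022

€6,914.20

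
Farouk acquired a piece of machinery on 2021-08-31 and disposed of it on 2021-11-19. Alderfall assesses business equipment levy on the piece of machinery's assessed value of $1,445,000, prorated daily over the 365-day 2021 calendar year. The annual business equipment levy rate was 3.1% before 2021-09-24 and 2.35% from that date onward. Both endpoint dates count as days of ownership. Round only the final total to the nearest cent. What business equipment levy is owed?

2021-08-31 to 2021-09-23: 24 days at 3.1% → $1,445,000 × 3.1% × 24/365 = $2,945.4247
2021-09-24 to 2021-11-19: 57 days at 2.35% → $1,445,000 × 2.35% × 57/365 = $5,302.9521
Total = $8,248.3767

$8,248.38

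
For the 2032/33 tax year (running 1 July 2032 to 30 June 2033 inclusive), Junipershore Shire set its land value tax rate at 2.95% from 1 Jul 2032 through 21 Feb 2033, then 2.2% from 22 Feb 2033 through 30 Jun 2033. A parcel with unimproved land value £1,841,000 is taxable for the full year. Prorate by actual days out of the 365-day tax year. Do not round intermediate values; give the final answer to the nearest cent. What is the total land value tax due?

1 Jul 2032 – 21 Feb 2033: 236 days at 2.95% → £1,841,000 × 2.95% × 236/365 = £35,115.1836
22 Feb – 30 Jun 2033: 129 days at 2.2% → £1,841,000 × 2.2% × 129/365 = £14,314.4055
Total = £49,429.5890

£49,429.59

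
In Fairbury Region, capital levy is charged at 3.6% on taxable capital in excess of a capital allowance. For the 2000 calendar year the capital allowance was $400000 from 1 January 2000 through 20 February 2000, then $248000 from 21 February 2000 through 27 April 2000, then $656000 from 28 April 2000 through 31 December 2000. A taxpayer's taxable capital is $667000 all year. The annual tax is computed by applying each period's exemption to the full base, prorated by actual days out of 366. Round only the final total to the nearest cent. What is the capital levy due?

$4368.98

1 January – 20 February 2000: 51 days, exemption $400000 → ($667000 − $400000) × 3.6% × 51/366 = $1339.3770
21 February – 27 April 2000: 67 days, exemption $248000 → ($667000 − $248000) × 3.6% × 67/366 = $2761.2787
28 April – 31 December 2000: 248 days, exemption $656000 → ($667000 − $656000) × 3.6% × 248/366 = $268.3279
Total = $4368.9836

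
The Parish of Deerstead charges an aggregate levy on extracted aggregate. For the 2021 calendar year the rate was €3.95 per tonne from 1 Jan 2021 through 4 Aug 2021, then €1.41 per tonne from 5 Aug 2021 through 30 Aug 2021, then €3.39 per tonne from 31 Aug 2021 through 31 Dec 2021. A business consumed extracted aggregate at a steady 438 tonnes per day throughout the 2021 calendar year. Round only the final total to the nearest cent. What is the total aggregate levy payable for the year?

€572391.54

1 Jan – 4 Aug 2021: 216 days × 438 tonnes/day = 94,608 tonnes at €3.95/tonne → €373701.60
5 Aug – 30 Aug 2021: 26 days × 438 tonnes/day = 11,388 tonnes at €1.41/tonne → €16057.08
31 Aug – 31 Dec 2021: 123 days × 438 tonnes/day = 53,874 tonnes at €3.39/tonne → €182632.86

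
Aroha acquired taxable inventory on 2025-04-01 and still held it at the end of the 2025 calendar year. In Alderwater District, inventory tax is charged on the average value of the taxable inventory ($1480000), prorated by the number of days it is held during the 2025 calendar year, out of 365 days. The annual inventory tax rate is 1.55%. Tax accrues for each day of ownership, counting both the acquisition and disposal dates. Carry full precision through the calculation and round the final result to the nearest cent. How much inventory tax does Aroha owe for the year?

$17283.56

Days held (2025-04-01 to 2025-12-31): 275 out of 365
Tax = $1480000 × 1.55% × 275/365 = $17283.5616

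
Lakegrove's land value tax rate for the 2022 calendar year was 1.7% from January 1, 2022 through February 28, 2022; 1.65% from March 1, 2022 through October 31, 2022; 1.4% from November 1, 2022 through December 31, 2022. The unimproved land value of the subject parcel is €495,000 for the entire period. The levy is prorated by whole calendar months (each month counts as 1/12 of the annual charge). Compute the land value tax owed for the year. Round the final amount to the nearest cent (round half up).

€8,002.50

January 1 – February 28, 2022: 2 months at 1.7% → €495,000 × 1.7% × 2/12 = €1,402.5000
March 1 – October 31, 2022: 8 months at 1.65% → €495,000 × 1.65% × 8/12 = €5,445.0000
November 1 – December 31, 2022: 2 months at 1.4% → €495,000 × 1.4% × 2/12 = €1,155.0000
Total = €8,002.5000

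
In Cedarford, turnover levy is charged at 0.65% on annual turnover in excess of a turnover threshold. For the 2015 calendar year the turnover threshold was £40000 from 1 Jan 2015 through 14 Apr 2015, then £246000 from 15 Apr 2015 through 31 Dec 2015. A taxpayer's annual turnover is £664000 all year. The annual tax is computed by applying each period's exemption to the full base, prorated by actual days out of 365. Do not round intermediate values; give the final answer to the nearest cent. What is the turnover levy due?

1 Jan – 14 Apr 2015: 104 days, exemption £40000 → (£664000 − £40000) × 0.65% × 104/365 = £1155.6822
15 Apr – 31 Dec 2015: 261 days, exemption £246000 → (£664000 − £246000) × 0.65% × 261/365 = £1942.8411
Total = £3098.5233

£3098.52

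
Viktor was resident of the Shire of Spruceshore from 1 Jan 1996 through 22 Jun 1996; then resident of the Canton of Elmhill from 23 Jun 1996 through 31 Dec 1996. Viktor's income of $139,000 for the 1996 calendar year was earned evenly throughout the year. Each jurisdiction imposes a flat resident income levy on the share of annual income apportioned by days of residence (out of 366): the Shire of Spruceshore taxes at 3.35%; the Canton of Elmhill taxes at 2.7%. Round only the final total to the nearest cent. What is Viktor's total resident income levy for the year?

$4,182.53

The Shire of Spruceshore, 1 Jan – 22 Jun 1996: 174 days → $139,000 × 3.35% × 174/366 = $2,213.7459
The Canton of Elmhill, 23 Jun – 31 Dec 1996: 192 days → $139,000 × 2.7% × 192/366 = $1,968.7869
Total = $4,182.5328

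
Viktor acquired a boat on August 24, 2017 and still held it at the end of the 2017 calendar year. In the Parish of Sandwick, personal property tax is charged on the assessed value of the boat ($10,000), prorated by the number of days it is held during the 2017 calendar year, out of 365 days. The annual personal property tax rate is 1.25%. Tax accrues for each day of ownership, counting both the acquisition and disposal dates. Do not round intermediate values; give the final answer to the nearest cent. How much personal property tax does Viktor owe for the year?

Days held (August 24 – December 31, 2017): 130 out of 365
Tax = $10,000 × 1.25% × 130/365 = $44.5205

$44.52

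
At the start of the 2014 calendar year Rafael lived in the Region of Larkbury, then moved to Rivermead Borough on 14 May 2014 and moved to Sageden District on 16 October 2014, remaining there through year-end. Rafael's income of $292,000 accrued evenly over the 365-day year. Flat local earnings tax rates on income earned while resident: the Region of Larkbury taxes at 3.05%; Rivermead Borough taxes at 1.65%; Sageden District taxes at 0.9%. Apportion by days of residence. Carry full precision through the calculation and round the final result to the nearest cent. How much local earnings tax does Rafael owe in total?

$5,845.60

The Region of Larkbury, 1 January – 13 May 2014: 133 days → $292,000 × 3.05% × 133/365 = $3,245.2000
Rivermead Borough, 14 May – 15 October 2014: 155 days → $292,000 × 1.65% × 155/365 = $2,046.0000
Sageden District, 16 October – 31 December 2014: 77 days → $292,000 × 0.9% × 77/365 = $554.4000
Total = $5,845.6000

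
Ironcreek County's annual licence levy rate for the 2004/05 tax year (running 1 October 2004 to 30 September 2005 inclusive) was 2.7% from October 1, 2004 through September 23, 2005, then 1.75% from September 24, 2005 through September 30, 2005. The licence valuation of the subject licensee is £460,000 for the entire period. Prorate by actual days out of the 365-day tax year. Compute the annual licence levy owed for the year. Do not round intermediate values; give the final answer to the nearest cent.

October 1, 2004 – September 23, 2005: 358 days at 2.7% → £460,000 × 2.7% × 358/365 = £12,181.8082
September 24 – September 30, 2005: 7 days at 1.75% → £460,000 × 1.75% × 7/365 = £154.3836
Total = £12,336.1918

£12,336.19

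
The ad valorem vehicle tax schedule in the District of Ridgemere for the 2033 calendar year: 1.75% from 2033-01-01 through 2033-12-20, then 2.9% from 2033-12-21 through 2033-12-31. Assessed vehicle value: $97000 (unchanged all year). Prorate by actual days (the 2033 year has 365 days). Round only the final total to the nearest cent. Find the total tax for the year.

2033-01-01 to 2033-12-20: 354 days at 1.75% → $97000 × 1.75% × 354/365 = $1646.3425
2033-12-21 to 2033-12-31: 11 days at 2.9% → $97000 × 2.9% × 11/365 = $84.7753
Total = $1731.1178

$1731.12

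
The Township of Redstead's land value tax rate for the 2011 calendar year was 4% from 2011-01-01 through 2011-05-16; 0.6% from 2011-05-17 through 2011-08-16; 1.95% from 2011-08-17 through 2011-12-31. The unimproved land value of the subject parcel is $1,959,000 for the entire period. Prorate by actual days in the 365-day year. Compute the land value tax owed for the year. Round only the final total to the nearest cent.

$46,498.07

2011-01-01 to 2011-05-16: 136 days at 4% → $1,959,000 × 4% × 136/365 = $29,197.1507
2011-05-17 to 2011-08-16: 92 days at 0.6% → $1,959,000 × 0.6% × 92/365 = $2,962.6521
2011-08-17 to 2011-12-31: 137 days at 1.95% → $1,959,000 × 1.95% × 137/365 = $14,338.2699
Total = $46,498.0726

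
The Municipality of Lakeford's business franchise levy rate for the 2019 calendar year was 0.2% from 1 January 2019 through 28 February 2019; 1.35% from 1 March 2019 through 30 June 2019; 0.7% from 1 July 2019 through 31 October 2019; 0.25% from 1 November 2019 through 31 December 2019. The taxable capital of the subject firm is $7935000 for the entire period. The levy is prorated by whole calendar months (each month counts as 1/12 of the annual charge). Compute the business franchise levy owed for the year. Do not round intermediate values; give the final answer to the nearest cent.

$60173.75

1 January – 28 February 2019: 2 months at 0.2% → $7935000 × 0.2% × 2/12 = $2645.0000
1 March – 30 June 2019: 4 months at 1.35% → $7935000 × 1.35% × 4/12 = $35707.5000
1 July – 31 October 2019: 4 months at 0.7% → $7935000 × 0.7% × 4/12 = $18515.0000
1 November – 31 December 2019: 2 months at 0.25% → $7935000 × 0.25% × 2/12 = $3306.2500
Total = $60173.7500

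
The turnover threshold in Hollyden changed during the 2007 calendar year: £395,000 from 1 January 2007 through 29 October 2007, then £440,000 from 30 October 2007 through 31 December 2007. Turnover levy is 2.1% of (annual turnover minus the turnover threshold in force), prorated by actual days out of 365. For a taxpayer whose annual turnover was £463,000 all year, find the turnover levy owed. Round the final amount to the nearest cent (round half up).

£1,264.89

1 January – 29 October 2007: 302 days, exemption £395,000 → (£463,000 − £395,000) × 2.1% × 302/365 = £1,181.5233
30 October – 31 December 2007: 63 days, exemption £440,000 → (£463,000 − £440,000) × 2.1% × 63/365 = £83.3671
Total = £1,264.8904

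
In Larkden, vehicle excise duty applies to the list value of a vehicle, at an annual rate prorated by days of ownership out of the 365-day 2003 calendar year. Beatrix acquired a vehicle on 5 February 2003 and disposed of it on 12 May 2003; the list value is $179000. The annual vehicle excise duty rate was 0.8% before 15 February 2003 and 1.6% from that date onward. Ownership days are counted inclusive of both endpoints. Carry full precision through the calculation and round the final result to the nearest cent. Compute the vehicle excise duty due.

$721.88

5 February – 14 February 2003: 10 days at 0.8% → $179000 × 0.8% × 10/365 = $39.2329
15 February – 12 May 2003: 87 days at 1.6% → $179000 × 1.6% × 87/365 = $682.6521
Total = $721.8849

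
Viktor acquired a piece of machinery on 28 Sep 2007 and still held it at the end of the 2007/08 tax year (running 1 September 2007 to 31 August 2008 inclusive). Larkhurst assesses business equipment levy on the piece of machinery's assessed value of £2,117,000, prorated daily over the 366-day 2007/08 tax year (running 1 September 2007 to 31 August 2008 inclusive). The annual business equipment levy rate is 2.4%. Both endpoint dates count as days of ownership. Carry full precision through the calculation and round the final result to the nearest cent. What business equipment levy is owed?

Days held (28 Sep 2007 – 31 Aug 2008): 339 out of 366
Tax = £2,117,000 × 2.4% × 339/366 = £47,059.8689

£47,059.87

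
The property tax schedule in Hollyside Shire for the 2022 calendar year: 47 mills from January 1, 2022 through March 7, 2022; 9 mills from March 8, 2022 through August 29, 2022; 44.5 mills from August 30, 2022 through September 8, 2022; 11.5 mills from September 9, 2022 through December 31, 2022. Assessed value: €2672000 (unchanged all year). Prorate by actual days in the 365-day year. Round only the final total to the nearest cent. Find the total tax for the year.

January 1 – March 7, 2022: 66 days at 47 mills → €2672000 × 4.7% × 66/365 = €22708.3397
March 8 – August 29, 2022: 175 days at 9 mills → €2672000 × 0.9% × 175/365 = €11529.8630
August 30 – September 8, 2022: 10 days at 44.5 mills → €2672000 × 4.45% × 10/365 = €3257.6438
September 9 – December 31, 2022: 114 days at 11.5 mills → €2672000 × 1.15% × 114/365 = €9597.2384
Total = €47093.0849

€47093.08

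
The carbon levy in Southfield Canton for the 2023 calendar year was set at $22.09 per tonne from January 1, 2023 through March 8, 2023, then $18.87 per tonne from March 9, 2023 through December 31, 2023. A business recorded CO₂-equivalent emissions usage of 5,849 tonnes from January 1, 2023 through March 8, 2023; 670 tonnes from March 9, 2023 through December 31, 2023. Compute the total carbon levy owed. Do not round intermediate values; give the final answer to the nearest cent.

$141,847.31

January 1 – March 8, 2023: 5,849 tonnes at $22.09/tonne → $129,204.41
March 9 – December 31, 2023: 670 tonnes at $18.87/tonne → $12,642.90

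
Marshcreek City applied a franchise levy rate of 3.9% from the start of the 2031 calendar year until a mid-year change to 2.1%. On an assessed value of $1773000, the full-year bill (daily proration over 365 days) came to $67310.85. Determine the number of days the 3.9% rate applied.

344 days

Let d = days at the first rate; then 365 − d days at the second rate.
$1773000 × [3.9%·d + 2.1%·(365−d)] / 365 = $67310.85
Solving gives d = 344, so the new rate took effect on December 11, 2031.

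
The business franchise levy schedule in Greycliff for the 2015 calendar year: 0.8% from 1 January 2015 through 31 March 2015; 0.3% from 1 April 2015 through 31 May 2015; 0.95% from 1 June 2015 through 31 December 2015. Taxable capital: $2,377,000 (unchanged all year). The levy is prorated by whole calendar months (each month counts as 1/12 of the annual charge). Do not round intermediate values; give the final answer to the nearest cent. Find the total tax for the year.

$19,115.04

1 January – 31 March 2015: 3 months at 0.8% → $2,377,000 × 0.8% × 3/12 = $4,754.0000
1 April – 31 May 2015: 2 months at 0.3% → $2,377,000 × 0.3% × 2/12 = $1,188.5000
1 June – 31 December 2015: 7 months at 0.95% → $2,377,000 × 0.95% × 7/12 = $13,172.5417
Total = $19,115.0417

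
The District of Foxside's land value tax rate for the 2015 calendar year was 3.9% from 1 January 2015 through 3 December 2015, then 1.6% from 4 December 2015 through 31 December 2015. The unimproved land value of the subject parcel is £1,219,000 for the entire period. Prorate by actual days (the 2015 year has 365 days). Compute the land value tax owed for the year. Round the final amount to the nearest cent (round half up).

£45,390.22

1 January – 3 December 2015: 337 days at 3.9% → £1,219,000 × 3.9% × 337/365 = £43,894.0192
4 December – 31 December 2015: 28 days at 1.6% → £1,219,000 × 1.6% × 28/365 = £1,496.1973
Total = £45,390.2164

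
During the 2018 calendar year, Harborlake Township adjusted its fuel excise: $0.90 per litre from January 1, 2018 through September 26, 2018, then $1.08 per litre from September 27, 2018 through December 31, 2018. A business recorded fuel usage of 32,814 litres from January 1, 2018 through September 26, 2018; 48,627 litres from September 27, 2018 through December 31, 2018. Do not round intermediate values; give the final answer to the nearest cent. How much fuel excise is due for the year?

January 1 – September 26, 2018: 32,814 litres at $0.90/litre → $29532.60
September 27 – December 31, 2018: 48,627 litres at $1.08/litre → $52517.16

$82049.76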